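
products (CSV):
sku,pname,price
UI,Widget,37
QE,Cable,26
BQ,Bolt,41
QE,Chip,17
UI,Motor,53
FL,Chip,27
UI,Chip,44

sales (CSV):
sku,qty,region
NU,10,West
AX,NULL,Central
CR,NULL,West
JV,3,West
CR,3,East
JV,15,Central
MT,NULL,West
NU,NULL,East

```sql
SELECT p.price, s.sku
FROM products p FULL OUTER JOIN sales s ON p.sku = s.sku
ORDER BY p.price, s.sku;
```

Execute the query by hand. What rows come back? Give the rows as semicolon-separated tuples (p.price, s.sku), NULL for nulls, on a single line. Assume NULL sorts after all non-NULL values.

(17, NULL); (26, NULL); (27, NULL); (37, NULL); (41, NULL); (44, NULL); (53, NULL); (NULL, AX); (NULL, CR); (NULL, CR); (NULL, JV); (NULL, JV); (NULL, MT); (NULL, NU); (NULL, NU)

FULL OUTER JOIN keeps every row from both sides; unmatched rows get NULL for the other side's columns.
Matching on p.sku = s.sku.
- p (sku=UI) has no partner → padded with NULL.
- p (sku=QE) has no partner → padded with NULL.
- p (sku=BQ) has no partner → padded with NULL.
- p (sku=QE) has no partner → padded with NULL.
- p (sku=UI) has no partner → padded with NULL.
- p (sku=FL) has no partner → padded with NULL.
- p (sku=UI) has no partner → padded with NULL.
- 8 row(s) from s found no p partner → padded with NULL.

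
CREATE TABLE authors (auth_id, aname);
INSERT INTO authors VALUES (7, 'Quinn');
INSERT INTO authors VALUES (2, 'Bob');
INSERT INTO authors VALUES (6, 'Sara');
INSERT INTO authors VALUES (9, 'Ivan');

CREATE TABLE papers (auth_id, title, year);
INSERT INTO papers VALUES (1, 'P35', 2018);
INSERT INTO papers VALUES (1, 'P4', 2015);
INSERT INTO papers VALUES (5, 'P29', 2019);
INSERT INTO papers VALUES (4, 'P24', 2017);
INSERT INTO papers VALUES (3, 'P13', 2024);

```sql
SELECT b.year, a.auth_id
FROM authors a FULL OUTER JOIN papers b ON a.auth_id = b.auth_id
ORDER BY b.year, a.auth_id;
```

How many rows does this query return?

9

FULL OUTER JOIN keeps every row from both sides; unmatched rows get NULL for the other side's columns.
Matching on a.auth_id = b.auth_id.
- a[0] auth_id=7 → no match; kept with NULLs on the b side.
- a[1] auth_id=2 → no match; kept with NULLs on the b side.
- a[2] auth_id=6 → no match; kept with NULLs on the b side.
- a[3] auth_id=9 → no match; kept with NULLs on the b side.
- 5 b row(s) had no a match → kept, a columns NULL.
Total: 0 matched + 9 padded = 9 rows.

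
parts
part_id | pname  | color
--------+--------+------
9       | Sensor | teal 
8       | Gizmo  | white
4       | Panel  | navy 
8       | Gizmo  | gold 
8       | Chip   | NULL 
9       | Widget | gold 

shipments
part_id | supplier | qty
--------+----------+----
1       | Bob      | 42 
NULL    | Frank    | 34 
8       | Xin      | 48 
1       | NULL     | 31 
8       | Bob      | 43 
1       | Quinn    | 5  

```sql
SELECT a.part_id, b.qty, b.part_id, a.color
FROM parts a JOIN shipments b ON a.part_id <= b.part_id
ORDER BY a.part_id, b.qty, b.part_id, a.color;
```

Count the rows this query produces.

8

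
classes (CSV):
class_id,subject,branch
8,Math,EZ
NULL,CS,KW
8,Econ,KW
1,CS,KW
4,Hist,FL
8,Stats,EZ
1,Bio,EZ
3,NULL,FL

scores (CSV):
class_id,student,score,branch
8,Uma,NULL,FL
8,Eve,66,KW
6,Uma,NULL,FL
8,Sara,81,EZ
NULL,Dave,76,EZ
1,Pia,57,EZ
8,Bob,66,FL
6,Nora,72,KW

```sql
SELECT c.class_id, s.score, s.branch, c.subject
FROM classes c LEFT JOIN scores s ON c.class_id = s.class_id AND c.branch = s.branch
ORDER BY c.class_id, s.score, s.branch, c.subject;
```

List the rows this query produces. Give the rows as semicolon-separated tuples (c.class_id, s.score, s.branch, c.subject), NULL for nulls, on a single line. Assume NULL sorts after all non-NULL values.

(1, 57, EZ, Bio); (1, NULL, NULL, CS); (3, NULL, NULL, NULL); (4, NULL, NULL, Hist); (8, 66, KW, Econ); (8, 81, EZ, Math); (8, 81, EZ, Stats); (NULL, NULL, NULL, CS)

LEFT JOIN keeps every row from `classes`; unmatched rows get NULL for `scores`'s columns.
Matching on c.class_id = s.class_id AND c.branch = s.branch. A NULL in a compared column never satisfies the condition.
Matched pairs: 4; unmatched c rows kept: 4.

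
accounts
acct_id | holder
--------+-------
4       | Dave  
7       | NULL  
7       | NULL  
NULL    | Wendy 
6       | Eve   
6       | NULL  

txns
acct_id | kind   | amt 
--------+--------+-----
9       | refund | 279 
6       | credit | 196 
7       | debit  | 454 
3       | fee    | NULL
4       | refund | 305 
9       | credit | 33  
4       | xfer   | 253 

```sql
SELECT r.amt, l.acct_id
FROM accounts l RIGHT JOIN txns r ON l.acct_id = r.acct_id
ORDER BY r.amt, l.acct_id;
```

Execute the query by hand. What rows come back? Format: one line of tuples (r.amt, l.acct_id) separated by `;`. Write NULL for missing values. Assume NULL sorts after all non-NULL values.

(33, NULL); (196, 6); (196, 6); (253, 4); (279, NULL); (305, 4); (454, 7); (454, 7); (NULL, NULL)

RIGHT JOIN keeps every row from `txns`; unmatched rows get NULL for `accounts`'s columns.
Matching on l.acct_id = r.acct_id. A NULL in a compared column never satisfies the condition.
- l (acct_id=4) pairs with 2 row(s) of r.
- l (acct_id=7) pairs with 1 row(s) of r.
- l (acct_id=7) pairs with 1 row(s) of r.
- l (acct_id=NULL) has no partner in r.
- l (acct_id=6) pairs with 1 row(s) of r.
- l (acct_id=6) pairs with 1 row(s) of r.
- plus 3 unmatched r row(s), each kept with NULL l columns.
After projecting and ordering:
r.amt | l.acct_id
33 | NULL
196 | 6
196 | 6
253 | 4
279 | NULL
305 | 4
454 | 7
454 | 7
NULL | NULL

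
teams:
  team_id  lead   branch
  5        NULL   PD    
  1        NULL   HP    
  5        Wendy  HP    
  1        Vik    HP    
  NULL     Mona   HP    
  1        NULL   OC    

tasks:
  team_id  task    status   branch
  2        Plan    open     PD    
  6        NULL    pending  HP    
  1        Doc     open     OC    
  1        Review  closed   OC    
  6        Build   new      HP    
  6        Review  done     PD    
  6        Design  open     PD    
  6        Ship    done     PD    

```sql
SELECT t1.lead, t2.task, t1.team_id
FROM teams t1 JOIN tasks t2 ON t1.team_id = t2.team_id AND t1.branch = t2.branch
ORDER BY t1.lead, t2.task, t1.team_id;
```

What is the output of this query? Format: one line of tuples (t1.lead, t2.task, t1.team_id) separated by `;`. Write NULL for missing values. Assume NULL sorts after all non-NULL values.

(NULL, Doc, 1); (NULL, Review, 1)

INNER JOIN keeps only pairs where the ON condition holds.
Matching on t1.team_id = t2.team_id AND t1.branch = t2.branch. A NULL in a compared column never satisfies the condition.
- t1 (team_id=5, branch=PD) has no partner → excluded.
- t1 (team_id=1, branch=HP) has no partner → excluded.
- t1 (team_id=5, branch=HP) has no partner → excluded.
- t1 (team_id=1, branch=HP) has no partner → excluded.
- t1 (team_id=NULL, branch=HP) has no partner → excluded.
- t1 (team_id=1, branch=OC) pairs with 2 row(s) of t2.
After projecting and ordering:
t1.lead | t2.task | t1.team_id
NULL | Doc | 1
NULL | Review | 1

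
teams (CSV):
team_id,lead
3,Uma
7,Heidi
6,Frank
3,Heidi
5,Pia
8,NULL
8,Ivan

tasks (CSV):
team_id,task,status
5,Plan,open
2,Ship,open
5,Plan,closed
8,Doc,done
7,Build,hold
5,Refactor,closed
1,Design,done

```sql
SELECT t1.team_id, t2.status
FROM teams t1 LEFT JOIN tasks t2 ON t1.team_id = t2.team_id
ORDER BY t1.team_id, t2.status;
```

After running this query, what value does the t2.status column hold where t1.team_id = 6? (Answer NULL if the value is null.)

LEFT JOIN keeps every row from `teams`; unmatched rows get NULL for `tasks`'s columns.
Matching on t1.team_id = t2.team_id.
Matched pairs: 6; unmatched t1 rows kept: 3.

NULL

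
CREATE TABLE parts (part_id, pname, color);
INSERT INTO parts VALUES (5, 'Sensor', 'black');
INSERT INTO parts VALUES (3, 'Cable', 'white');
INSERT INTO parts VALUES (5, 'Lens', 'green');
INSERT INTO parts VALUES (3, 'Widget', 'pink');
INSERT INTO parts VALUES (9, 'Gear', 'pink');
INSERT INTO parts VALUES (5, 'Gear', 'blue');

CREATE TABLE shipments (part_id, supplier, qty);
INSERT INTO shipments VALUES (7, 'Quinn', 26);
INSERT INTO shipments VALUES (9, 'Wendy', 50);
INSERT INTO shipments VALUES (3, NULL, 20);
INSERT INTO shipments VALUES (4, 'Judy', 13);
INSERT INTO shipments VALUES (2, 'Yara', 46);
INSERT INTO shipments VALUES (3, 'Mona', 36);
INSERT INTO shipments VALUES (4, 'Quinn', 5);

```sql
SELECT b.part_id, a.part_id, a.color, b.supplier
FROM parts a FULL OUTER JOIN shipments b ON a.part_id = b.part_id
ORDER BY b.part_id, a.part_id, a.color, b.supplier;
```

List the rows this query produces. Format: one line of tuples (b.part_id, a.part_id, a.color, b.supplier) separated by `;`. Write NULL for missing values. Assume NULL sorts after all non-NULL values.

(2, NULL, NULL, Yara); (3, 3, pink, Mona); (3, 3, pink, NULL); (3, 3, white, Mona); (3, 3, white, NULL); (4, NULL, NULL, Judy); (4, NULL, NULL, Quinn); (7, NULL, NULL, Quinn); (9, 9, pink, Wendy); (NULL, 5, black, NULL); (NULL, 5, blue, NULL); (NULL, 5, green, NULL)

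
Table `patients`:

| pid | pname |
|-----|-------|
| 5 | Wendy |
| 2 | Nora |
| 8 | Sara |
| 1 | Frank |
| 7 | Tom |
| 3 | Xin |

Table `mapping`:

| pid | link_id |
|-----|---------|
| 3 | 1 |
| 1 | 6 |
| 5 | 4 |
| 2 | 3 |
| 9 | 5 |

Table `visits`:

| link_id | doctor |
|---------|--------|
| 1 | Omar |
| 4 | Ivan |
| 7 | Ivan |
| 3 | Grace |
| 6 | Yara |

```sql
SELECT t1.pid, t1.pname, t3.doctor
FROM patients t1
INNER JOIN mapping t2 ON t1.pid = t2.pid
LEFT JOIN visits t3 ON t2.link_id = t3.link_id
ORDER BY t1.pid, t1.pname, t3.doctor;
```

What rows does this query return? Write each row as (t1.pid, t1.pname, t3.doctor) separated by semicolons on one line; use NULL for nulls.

Evaluate left to right. First `patients t1 INNER JOIN mapping t2` on pid: 4 row(s).
Then LEFT JOIN `visits t3` on link_id: each of those 4 rows is kept; rows whose t2.link_id has no match in t3 get NULL for t3's columns.

(1, Frank, Yara); (2, Nora, Grace); (3, Xin, Omar); (5, Wendy, Ivan)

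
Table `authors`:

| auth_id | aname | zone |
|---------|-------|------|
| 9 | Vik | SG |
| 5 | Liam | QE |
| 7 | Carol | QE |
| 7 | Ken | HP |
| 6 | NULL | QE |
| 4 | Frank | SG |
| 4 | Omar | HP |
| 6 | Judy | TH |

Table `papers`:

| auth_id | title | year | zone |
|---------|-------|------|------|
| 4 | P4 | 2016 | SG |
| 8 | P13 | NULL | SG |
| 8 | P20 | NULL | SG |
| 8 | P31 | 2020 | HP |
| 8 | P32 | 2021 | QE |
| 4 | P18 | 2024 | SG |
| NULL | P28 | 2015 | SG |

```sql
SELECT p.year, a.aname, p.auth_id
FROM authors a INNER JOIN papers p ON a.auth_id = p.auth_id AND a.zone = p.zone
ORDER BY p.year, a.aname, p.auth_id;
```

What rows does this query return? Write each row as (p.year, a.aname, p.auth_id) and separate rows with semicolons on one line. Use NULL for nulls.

(2016, Frank, 4); (2024, Frank, 4)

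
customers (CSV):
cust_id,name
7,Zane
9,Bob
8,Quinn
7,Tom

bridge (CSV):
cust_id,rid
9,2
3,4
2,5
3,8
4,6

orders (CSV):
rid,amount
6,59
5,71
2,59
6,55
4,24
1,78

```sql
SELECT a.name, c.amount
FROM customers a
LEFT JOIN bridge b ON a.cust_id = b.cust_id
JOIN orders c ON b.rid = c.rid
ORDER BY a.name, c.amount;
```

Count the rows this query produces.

Evaluate left to right. First `customers a LEFT JOIN bridge b` on cust_id: 4 row(s).
Then INNER JOIN `orders c` on rid: keep only rows whose b.rid appears in c.
Result: 1 row(s).

1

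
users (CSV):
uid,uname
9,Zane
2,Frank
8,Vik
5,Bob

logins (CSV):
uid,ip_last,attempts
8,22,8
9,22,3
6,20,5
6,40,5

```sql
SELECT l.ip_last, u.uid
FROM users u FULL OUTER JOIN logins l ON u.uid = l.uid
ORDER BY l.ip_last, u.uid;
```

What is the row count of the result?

FULL OUTER JOIN keeps every row from both sides; unmatched rows get NULL for the other side's columns.
Matching on u.uid = l.uid.
- u[0] uid=9 → 1 match(es) in l → 1 row(s).
- u[1] uid=2 → no match; kept with NULLs on the l side.
- u[2] uid=8 → 1 match(es) in l → 1 row(s).
- u[3] uid=5 → no match; kept with NULLs on the l side.
- plus 2 unmatched l row(s), each kept with NULL u columns.
Total: 2 matched + 4 padded = 6 rows.

6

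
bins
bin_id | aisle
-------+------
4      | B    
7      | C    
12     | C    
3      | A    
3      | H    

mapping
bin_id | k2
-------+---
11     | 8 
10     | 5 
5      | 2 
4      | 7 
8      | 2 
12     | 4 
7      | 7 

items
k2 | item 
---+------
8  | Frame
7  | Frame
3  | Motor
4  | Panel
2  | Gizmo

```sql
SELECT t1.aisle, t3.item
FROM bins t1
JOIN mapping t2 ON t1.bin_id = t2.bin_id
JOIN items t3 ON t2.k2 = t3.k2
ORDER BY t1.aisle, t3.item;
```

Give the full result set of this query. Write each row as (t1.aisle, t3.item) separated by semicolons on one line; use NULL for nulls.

(B, Frame); (C, Frame); (C, Panel)

Joins associate left-to-right: bins INNER JOIN mapping on bin_id gives 3 intermediate row(s).
Then INNER JOIN `items t3` on k2: keep only rows whose t2.k2 appears in t3.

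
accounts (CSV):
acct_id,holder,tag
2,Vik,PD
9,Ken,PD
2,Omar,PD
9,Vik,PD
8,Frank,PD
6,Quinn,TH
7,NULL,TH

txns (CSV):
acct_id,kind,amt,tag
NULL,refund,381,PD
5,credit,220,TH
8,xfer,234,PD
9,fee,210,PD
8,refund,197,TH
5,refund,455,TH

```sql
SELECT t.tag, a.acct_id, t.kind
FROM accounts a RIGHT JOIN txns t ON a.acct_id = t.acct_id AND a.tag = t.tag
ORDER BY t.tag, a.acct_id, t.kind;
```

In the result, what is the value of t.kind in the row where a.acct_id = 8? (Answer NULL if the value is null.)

xfer

RIGHT JOIN keeps every row from `txns`; unmatched rows get NULL for `accounts`'s columns.
Matching on a.acct_id = t.acct_id AND a.tag = t.tag. A NULL in a compared column never satisfies the condition.
Matched pairs: 3; unmatched t rows kept: 4.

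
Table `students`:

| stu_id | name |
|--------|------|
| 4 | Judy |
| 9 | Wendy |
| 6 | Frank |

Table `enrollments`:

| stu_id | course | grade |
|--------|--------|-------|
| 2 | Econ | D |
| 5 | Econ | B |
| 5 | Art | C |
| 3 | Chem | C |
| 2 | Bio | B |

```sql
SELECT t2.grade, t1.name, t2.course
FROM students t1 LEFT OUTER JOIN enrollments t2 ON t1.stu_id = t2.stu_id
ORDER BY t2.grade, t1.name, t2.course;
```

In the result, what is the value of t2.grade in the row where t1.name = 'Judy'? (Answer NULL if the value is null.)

NULL

LEFT JOIN keeps every row from `students`; unmatched rows get NULL for `enrollments`'s columns.
Matching on t1.stu_id = t2.stu_id.
- stu_id=4: no t2 row matches, row kept with t2 columns NULL.
- stu_id=9: no t2 row matches, row kept with t2 columns NULL.
- stu_id=6: no t2 row matches, row kept with t2 columns NULL.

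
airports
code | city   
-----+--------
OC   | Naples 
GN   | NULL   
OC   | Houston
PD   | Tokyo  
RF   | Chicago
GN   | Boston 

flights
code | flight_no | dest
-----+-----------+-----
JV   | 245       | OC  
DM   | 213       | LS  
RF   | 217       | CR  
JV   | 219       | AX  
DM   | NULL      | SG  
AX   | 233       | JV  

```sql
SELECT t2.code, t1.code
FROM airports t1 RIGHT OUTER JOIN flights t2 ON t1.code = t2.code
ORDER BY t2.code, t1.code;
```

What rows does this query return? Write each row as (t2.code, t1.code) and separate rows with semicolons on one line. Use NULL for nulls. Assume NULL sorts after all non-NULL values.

(AX, NULL); (DM, NULL); (DM, NULL); (JV, NULL); (JV, NULL); (RF, RF)

RIGHT JOIN keeps every row from `flights`; unmatched rows get NULL for `airports`'s columns.
Matching on t1.code = t2.code.
Matched pairs: 1; unmatched t2 rows kept: 5.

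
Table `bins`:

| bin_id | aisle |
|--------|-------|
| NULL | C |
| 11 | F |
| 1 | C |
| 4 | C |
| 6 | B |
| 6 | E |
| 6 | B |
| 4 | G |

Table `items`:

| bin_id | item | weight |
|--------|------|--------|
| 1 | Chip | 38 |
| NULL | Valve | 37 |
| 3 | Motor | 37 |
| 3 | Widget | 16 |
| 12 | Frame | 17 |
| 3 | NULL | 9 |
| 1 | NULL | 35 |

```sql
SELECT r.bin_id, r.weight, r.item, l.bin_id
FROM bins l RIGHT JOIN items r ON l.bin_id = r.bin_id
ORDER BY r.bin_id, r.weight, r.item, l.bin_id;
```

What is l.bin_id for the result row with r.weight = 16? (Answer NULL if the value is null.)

NULL

RIGHT JOIN keeps every row from `items`; unmatched rows get NULL for `bins`'s columns.
Matching on l.bin_id = r.bin_id. A NULL in a compared column never satisfies the condition.
- l (bin_id=NULL) has no partner in r.
- l (bin_id=11) has no partner in r.
- l (bin_id=1) pairs with 2 row(s) of r.
- l (bin_id=4) has no partner in r.
- l (bin_id=6) has no partner in r.
- l (bin_id=6) has no partner in r.
- l (bin_id=6) has no partner in r.
- l (bin_id=4) has no partner in r.
- plus 5 unmatched r row(s), each kept with NULL l columns.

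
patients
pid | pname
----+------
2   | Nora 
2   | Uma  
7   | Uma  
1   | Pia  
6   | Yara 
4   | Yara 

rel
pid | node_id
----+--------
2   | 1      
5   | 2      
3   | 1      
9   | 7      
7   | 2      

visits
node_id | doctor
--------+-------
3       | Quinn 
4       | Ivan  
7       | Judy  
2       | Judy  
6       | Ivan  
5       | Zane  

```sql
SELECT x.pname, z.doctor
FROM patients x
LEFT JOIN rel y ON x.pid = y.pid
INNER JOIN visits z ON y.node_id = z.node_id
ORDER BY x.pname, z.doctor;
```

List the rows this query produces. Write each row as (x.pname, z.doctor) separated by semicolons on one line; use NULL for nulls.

(Uma, Judy)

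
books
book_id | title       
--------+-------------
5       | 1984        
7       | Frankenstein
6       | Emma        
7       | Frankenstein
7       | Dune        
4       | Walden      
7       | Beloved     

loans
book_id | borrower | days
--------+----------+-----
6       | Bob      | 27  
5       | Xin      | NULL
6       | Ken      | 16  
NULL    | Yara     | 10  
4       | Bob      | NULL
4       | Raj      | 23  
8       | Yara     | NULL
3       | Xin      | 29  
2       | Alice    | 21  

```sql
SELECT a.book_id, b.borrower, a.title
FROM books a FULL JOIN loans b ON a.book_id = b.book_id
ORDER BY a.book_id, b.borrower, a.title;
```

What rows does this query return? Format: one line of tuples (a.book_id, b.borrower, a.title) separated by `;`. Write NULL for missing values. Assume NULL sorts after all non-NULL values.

FULL OUTER JOIN keeps every row from both sides; unmatched rows get NULL for the other side's columns.
Matching on a.book_id = b.book_id. A NULL in a compared column never satisfies the condition.
- a[0] book_id=5 → 1 match(es) in b → 1 row(s).
- a[1] book_id=7 → no match; kept with NULLs on the b side.
- a[2] book_id=6 → 2 match(es) in b → 2 row(s).
- a[3] book_id=7 → no match; kept with NULLs on the b side.
- a[4] book_id=7 → no match; kept with NULLs on the b side.
- a[5] book_id=4 → 2 match(es) in b → 2 row(s).
- a[6] book_id=7 → no match; kept with NULLs on the b side.
- 4 b row(s) had no a match → kept, a columns NULL.

(4, Bob, Walden); (4, Raj, Walden); (5, Xin, 1984); (6, Bob, Emma); (6, Ken, Emma); (7, NULL, Beloved); (7, NULL, Dune); (7, NULL, Frankenstein); (7, NULL, Frankenstein); (NULL, Alice, NULL); (NULL, Xin, NULL); (NULL, Yara, NULL); (NULL, Yara, NULL)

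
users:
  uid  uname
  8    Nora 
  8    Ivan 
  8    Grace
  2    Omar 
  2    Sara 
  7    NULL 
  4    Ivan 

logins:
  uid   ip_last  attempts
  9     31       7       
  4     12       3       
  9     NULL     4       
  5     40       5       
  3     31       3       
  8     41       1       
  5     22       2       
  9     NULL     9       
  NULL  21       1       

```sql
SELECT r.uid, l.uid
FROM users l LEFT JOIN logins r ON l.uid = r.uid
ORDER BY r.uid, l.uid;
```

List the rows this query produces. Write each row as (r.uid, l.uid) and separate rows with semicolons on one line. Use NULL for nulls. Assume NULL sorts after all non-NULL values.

LEFT JOIN keeps every row from `users`; unmatched rows get NULL for `logins`'s columns.
Matching on l.uid = r.uid. A NULL in a compared column never satisfies the condition.
Matched pairs: 4; unmatched l rows kept: 3.

(4, 4); (8, 8); (8, 8); (8, 8); (NULL, 2); (NULL, 2); (NULL, 7)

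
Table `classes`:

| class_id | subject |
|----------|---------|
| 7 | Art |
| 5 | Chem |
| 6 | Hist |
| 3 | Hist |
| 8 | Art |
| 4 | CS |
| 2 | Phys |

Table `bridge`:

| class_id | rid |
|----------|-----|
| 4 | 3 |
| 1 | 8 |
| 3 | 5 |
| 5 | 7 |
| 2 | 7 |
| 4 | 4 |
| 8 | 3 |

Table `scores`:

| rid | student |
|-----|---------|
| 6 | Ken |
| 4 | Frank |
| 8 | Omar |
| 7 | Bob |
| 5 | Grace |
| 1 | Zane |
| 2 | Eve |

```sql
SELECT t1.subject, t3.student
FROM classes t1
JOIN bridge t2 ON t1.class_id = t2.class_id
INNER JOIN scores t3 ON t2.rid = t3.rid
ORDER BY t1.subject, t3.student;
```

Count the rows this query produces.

Step 1 — t1 INNER JOIN t2 on class_id → 6 row(s).
Then INNER JOIN `scores t3` on rid: keep only rows whose t2.rid appears in t3.
Result: 4 row(s).

4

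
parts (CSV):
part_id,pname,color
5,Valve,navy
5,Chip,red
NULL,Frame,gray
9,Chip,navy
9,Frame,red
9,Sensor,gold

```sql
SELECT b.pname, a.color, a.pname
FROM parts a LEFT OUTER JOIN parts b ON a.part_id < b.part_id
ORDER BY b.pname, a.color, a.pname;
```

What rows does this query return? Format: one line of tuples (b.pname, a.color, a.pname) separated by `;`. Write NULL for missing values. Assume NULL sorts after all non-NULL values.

LEFT JOIN keeps every row from `parts a`; unmatched rows get NULL for `parts b`'s columns.
Matching on a.part_id < b.part_id. A NULL in a compared column never satisfies the condition.
- a[0] part_id=5 → 3 match(es) in b → 3 row(s).
- a[1] part_id=5 → 3 match(es) in b → 3 row(s).
- a[2] part_id=NULL → no match; kept with NULLs on the b side.
- a[3] part_id=9 → no match; kept with NULLs on the b side.
- a[4] part_id=9 → no match; kept with NULLs on the b side.
- a[5] part_id=9 → no match; kept with NULLs on the b side.
After projecting and ordering:
b.pname | a.color | a.pname
Chip | navy | Valve
Chip | red | Chip
Frame | navy | Valve
Frame | red | Chip
Sensor | navy | Valve
Sensor | red | Chip
NULL | gold | Sensor
NULL | gray | Frame
NULL | navy | Chip
NULL | red | Frame

(Chip, navy, Valve); (Chip, red, Chip); (Frame, navy, Valve); (Frame, red, Chip); (Sensor, navy, Valve); (Sensor, red, Chip); (NULL, gold, Sensor); (NULL, gray, Frame); (NULL, navy, Chip); (NULL, red, Frame)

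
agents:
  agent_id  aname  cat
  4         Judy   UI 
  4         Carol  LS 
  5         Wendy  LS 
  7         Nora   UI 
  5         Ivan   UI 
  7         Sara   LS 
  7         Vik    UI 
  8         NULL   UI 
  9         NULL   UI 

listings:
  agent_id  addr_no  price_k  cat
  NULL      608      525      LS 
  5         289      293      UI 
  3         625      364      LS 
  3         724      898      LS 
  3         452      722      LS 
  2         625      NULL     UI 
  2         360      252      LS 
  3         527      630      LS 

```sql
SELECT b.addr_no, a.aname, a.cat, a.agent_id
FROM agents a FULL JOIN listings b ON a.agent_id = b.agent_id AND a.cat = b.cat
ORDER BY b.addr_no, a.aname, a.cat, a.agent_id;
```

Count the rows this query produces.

16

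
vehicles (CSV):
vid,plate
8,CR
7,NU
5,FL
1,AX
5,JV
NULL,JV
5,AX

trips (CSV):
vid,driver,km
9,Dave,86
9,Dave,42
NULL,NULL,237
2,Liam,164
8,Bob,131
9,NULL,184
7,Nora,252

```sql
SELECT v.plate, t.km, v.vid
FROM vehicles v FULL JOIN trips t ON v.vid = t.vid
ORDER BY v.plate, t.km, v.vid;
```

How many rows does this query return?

12

FULL OUTER JOIN keeps every row from both sides; unmatched rows get NULL for the other side's columns.
Matching on v.vid = t.vid. A NULL in a compared column never satisfies the condition.
Matched pairs: 2; unmatched v rows kept: 5; unmatched t rows kept: 5.
Total: 2 matched + 10 padded = 12 rows.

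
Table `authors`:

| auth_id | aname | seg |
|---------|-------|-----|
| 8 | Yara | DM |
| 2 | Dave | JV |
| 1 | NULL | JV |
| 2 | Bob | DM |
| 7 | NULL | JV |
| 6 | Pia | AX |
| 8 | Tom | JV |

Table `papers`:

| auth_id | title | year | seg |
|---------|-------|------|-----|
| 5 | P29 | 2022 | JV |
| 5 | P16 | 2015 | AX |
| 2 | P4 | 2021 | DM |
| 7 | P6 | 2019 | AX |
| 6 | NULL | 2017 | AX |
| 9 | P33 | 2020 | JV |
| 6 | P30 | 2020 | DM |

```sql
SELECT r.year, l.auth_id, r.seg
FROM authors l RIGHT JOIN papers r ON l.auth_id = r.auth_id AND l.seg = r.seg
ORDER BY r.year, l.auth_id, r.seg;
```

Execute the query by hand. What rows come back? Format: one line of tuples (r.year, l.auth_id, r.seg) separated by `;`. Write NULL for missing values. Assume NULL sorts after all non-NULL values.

RIGHT JOIN keeps every row from `papers`; unmatched rows get NULL for `authors`'s columns.
Matching on l.auth_id = r.auth_id AND l.seg = r.seg.
- l (auth_id=8, seg=DM) has no partner in r.
- l (auth_id=2, seg=JV) has no partner in r.
- l (auth_id=1, seg=JV) has no partner in r.
- l (auth_id=2, seg=DM) pairs with 1 row(s) of r.
- l (auth_id=7, seg=JV) has no partner in r.
- l (auth_id=6, seg=AX) pairs with 1 row(s) of r.
- l (auth_id=8, seg=JV) has no partner in r.
- 5 r row(s) had no l match → kept, l columns NULL.
After projecting and ordering:
r.year | l.auth_id | r.seg
2015 | NULL | AX
2017 | 6 | AX
2019 | NULL | AX
2020 | NULL | DM
2020 | NULL | JV
2021 | 2 | DM
2022 | NULL | JV

(2015, NULL, AX); (2017, 6, AX); (2019, NULL, AX); (2020, NULL, DM); (2020, NULL, JV); (2021, 2, DM); (2022, NULL, JV)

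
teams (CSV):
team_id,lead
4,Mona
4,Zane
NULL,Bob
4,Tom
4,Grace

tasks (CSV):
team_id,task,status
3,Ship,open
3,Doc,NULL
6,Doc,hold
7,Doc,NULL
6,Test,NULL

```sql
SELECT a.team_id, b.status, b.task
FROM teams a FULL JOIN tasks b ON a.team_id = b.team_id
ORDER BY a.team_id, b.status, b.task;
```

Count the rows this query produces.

10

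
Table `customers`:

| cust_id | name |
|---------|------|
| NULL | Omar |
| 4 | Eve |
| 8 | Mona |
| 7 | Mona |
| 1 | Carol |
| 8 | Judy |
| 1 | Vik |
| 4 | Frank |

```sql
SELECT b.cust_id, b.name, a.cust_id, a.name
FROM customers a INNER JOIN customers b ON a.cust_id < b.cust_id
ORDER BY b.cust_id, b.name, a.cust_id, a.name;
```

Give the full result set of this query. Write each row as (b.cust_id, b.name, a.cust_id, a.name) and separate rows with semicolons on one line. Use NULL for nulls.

(4, Eve, 1, Carol); (4, Eve, 1, Vik); (4, Frank, 1, Carol); (4, Frank, 1, Vik); (7, Mona, 1, Carol); (7, Mona, 1, Vik); (7, Mona, 4, Eve); (7, Mona, 4, Frank); (8, Judy, 1, Carol); (8, Judy, 1, Vik); (8, Judy, 4, Eve); (8, Judy, 4, Frank); (8, Judy, 7, Mona); (8, Mona, 1, Carol); (8, Mona, 1, Vik); (8, Mona, 4, Eve); (8, Mona, 4, Frank); (8, Mona, 7, Mona)

INNER JOIN keeps only pairs where the ON condition holds.
Matching on a.cust_id < b.cust_id. A NULL in a compared column never satisfies the condition.
- a (cust_id=NULL) has no partner → excluded.
- a (cust_id=4) pairs with 3 row(s) of b.
- a (cust_id=8) has no partner → excluded.
- a (cust_id=7) pairs with 2 row(s) of b.
- a (cust_id=1) pairs with 5 row(s) of b.
- a (cust_id=8) has no partner → excluded.
- a (cust_id=1) pairs with 5 row(s) of b.
- a (cust_id=4) pairs with 3 row(s) of b.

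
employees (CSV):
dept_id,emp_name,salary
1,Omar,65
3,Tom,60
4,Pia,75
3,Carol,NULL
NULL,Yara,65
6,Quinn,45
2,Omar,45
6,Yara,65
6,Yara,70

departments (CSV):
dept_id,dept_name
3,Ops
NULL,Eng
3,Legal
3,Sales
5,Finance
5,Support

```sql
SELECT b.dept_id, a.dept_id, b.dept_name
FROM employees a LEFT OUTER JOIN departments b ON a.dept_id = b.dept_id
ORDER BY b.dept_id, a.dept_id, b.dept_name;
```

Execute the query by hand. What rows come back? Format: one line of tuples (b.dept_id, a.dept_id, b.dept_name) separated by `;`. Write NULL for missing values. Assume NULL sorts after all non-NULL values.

(3, 3, Legal); (3, 3, Legal); (3, 3, Ops); (3, 3, Ops); (3, 3, Sales); (3, 3, Sales); (NULL, 1, NULL); (NULL, 2, NULL); (NULL, 4, NULL); (NULL, 6, NULL); (NULL, 6, NULL); (NULL, 6, NULL); (NULL, NULL, NULL)

LEFT JOIN keeps every row from `employees`; unmatched rows get NULL for `departments`'s columns.
Matching on a.dept_id = b.dept_id. A NULL in a compared column never satisfies the condition.
- a (dept_id=1) has no partner → padded with NULL.
- a (dept_id=3) pairs with 3 row(s) of b.
- a (dept_id=4) has no partner → padded with NULL.
- a (dept_id=3) pairs with 3 row(s) of b.
- a (dept_id=NULL) has no partner → padded with NULL.
- a (dept_id=6) has no partner → padded with NULL.
- a (dept_id=2) has no partner → padded with NULL.
- a (dept_id=6) has no partner → padded with NULL.
- a (dept_id=6) has no partner → padded with NULL.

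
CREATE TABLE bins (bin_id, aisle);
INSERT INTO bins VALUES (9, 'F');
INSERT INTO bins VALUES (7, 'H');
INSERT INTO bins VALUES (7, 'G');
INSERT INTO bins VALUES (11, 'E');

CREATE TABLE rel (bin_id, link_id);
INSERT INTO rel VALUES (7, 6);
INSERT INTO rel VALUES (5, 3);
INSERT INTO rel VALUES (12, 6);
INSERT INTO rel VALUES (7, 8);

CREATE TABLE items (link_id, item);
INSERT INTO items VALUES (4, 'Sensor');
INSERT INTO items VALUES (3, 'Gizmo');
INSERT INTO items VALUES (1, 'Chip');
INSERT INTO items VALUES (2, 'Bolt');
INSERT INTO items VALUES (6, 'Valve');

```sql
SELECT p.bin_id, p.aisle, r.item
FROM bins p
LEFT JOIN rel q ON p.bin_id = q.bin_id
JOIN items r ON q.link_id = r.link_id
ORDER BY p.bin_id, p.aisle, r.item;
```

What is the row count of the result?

2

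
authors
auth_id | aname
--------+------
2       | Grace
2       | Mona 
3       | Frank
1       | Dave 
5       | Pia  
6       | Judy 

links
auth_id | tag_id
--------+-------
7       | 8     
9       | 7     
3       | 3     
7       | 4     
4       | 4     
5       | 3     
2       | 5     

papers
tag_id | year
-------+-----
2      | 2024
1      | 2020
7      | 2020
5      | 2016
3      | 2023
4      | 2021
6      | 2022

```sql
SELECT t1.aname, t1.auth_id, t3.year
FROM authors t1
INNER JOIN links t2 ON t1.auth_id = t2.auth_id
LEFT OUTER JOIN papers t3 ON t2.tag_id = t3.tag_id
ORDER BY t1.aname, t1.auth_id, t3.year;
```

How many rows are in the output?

4

Step 1 — t1 INNER JOIN t2 on auth_id → 4 row(s).
Then LEFT JOIN `papers t3` on tag_id: each of those 4 rows is kept; rows whose t2.tag_id has no match in t3 get NULL for t3's columns.
Result: 4 row(s).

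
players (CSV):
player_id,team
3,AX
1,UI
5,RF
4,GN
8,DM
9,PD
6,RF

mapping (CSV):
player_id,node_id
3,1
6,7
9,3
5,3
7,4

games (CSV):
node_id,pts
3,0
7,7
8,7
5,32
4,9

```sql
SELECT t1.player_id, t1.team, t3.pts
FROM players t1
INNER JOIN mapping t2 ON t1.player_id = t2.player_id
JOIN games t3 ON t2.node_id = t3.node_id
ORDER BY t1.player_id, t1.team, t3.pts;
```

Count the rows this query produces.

Evaluate left to right. First `players t1 INNER JOIN mapping t2` on player_id: 4 row(s).
Then INNER JOIN `games t3` on node_id: keep only rows whose t2.node_id appears in t3.
Result: 3 row(s).

3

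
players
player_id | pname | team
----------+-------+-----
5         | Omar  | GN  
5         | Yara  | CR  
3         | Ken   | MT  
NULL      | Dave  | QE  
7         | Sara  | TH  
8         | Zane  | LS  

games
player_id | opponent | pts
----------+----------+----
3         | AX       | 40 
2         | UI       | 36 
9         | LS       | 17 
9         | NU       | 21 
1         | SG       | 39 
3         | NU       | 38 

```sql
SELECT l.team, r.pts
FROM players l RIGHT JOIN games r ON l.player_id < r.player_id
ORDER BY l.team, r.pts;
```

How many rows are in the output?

RIGHT JOIN keeps every row from `games`; unmatched rows get NULL for `players`'s columns.
Matching on l.player_id < r.player_id. A NULL in a compared column never satisfies the condition.
- l (player_id=5) pairs with 2 row(s) of r.
- l (player_id=5) pairs with 2 row(s) of r.
- l (player_id=3) pairs with 2 row(s) of r.
- l (player_id=NULL) has no partner in r.
- l (player_id=7) pairs with 2 row(s) of r.
- l (player_id=8) pairs with 2 row(s) of r.
- plus 4 unmatched r row(s), each kept with NULL l columns.
Total: 10 matched + 4 padded = 14 rows.

14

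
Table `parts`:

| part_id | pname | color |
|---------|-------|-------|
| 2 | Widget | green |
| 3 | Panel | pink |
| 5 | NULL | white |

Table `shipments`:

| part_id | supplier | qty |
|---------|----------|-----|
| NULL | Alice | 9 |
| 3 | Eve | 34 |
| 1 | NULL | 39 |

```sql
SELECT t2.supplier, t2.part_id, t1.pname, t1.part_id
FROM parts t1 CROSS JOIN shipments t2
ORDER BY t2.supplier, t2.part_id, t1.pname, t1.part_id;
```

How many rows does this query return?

9

CROSS JOIN pairs every row of `parts` with every row of `shipments`: 3 × 3 = 9 rows.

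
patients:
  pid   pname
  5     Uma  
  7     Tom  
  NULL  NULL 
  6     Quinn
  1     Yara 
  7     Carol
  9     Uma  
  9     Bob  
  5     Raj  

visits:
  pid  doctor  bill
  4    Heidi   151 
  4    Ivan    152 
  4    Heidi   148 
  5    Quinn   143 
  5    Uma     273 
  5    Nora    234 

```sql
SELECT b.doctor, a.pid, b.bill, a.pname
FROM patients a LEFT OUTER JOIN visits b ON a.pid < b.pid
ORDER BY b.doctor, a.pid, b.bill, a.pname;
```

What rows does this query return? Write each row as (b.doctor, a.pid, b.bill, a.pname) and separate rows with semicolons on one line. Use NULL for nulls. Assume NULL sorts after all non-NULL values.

LEFT JOIN keeps every row from `patients`; unmatched rows get NULL for `visits`'s columns.
Matching on a.pid < b.pid. A NULL in a compared column never satisfies the condition.
- pid=5: no b row matches, row kept with b columns NULL.
- pid=7: no b row matches, row kept with b columns NULL.
- pid=NULL: no b row matches, row kept with b columns NULL.
- pid=6: no b row matches, row kept with b columns NULL.
- pid=1: 6 matching b row(s), so 6 row(s) emitted.
- pid=7: no b row matches, row kept with b columns NULL.
- pid=9: no b row matches, row kept with b columns NULL.
- pid=9: no b row matches, row kept with b columns NULL.
- pid=5: no b row matches, row kept with b columns NULL.

(Heidi, 1, 148, Yara); (Heidi, 1, 151, Yara); (Ivan, 1, 152, Yara); (Nora, 1, 234, Yara); (Quinn, 1, 143, Yara); (Uma, 1, 273, Yara); (NULL, 5, NULL, Raj); (NULL, 5, NULL, Uma); (NULL, 6, NULL, Quinn); (NULL, 7, NULL, Carol); (NULL, 7, NULL, Tom); (NULL, 9, NULL, Bob); (NULL, 9, NULL, Uma); (NULL, NULL, NULL, NULL)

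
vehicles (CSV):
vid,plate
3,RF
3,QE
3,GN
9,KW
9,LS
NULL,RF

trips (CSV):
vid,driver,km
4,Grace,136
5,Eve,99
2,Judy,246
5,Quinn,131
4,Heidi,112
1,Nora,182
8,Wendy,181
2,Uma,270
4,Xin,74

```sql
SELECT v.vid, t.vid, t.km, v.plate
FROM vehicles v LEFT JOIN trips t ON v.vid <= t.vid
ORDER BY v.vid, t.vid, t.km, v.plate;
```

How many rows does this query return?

LEFT JOIN keeps every row from `vehicles`; unmatched rows get NULL for `trips`'s columns.
Matching on v.vid <= t.vid. A NULL in a compared column never satisfies the condition.
- v row (vid=3): matches 6 t row(s) → 6 output row(s).
- v row (vid=3): matches 6 t row(s) → 6 output row(s).
- v row (vid=3): matches 6 t row(s) → 6 output row(s).
- v row (vid=9): no match → kept, t columns NULL.
- v row (vid=9): no match → kept, t columns NULL.
- v row (vid=NULL): no match → kept, t columns NULL.
Total: 18 matched + 3 padded = 21 rows.

21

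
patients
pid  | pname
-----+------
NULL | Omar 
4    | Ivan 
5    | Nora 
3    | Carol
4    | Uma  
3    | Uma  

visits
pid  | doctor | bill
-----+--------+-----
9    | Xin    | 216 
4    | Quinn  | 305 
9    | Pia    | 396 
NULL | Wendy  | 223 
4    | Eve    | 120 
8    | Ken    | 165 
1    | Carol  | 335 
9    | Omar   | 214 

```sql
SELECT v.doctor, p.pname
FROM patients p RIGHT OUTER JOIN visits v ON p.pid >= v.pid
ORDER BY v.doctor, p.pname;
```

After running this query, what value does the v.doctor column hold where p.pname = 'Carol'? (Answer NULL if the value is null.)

Carol

RIGHT JOIN keeps every row from `visits`; unmatched rows get NULL for `patients`'s columns.
Matching on p.pid >= v.pid. A NULL in a compared column never satisfies the condition.
- pid=NULL: no matching v row.
- pid=4: 3 matching v row(s), so 3 row(s) emitted.
- pid=5: 3 matching v row(s), so 3 row(s) emitted.
- pid=3: 1 matching v row(s), so 1 row(s) emitted.
- pid=4: 3 matching v row(s), so 3 row(s) emitted.
- pid=3: 1 matching v row(s), so 1 row(s) emitted.
- plus 5 unmatched v row(s), each kept with NULL p columns.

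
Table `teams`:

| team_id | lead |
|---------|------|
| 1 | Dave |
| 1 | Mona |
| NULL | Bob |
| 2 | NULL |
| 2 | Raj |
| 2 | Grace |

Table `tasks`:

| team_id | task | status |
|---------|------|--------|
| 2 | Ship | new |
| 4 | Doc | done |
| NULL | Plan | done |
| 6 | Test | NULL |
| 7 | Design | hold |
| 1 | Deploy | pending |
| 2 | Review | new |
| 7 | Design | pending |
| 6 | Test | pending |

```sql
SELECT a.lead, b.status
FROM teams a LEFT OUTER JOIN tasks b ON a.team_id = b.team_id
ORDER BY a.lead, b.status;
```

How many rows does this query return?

9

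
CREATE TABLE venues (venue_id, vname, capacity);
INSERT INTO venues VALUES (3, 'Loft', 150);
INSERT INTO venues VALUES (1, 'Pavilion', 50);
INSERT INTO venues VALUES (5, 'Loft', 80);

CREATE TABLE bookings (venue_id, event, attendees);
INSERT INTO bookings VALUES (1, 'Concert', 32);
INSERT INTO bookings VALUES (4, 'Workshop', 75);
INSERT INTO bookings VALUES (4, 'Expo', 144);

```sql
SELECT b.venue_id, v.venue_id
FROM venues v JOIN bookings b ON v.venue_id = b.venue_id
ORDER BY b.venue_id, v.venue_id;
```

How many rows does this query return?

1

INNER JOIN keeps only pairs where the ON condition holds.
Matching on v.venue_id = b.venue_id.
Matched pairs: 1.
Total: 1 rows.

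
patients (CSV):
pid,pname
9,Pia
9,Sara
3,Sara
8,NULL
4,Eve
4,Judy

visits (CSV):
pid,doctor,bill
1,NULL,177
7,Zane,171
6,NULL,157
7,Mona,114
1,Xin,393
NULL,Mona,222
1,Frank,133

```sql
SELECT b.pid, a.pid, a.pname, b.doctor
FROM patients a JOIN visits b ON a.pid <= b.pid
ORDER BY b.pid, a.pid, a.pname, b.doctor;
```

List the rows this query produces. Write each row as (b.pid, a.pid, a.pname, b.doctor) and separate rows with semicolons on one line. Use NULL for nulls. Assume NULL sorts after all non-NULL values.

INNER JOIN keeps only pairs where the ON condition holds.
Matching on a.pid <= b.pid. A NULL in a compared column never satisfies the condition.
Matched pairs: 9.

(6, 3, Sara, NULL); (6, 4, Eve, NULL); (6, 4, Judy, NULL); (7, 3, Sara, Mona); (7, 3, Sara, Zane); (7, 4, Eve, Mona); (7, 4, Eve, Zane); (7, 4, Judy, Mona); (7, 4, Judy, Zane)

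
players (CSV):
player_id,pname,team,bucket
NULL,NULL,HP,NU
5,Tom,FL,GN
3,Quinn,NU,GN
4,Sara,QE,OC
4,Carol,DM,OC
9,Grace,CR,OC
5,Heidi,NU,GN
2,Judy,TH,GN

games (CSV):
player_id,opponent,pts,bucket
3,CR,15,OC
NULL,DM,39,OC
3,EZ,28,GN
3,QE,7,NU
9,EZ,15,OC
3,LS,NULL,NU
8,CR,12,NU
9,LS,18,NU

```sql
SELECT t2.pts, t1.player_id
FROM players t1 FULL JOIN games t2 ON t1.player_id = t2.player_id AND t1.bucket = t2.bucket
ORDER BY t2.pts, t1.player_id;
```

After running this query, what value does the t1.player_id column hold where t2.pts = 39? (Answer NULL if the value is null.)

FULL OUTER JOIN keeps every row from both sides; unmatched rows get NULL for the other side's columns.
Matching on t1.player_id = t2.player_id AND t1.bucket = t2.bucket. A NULL in a compared column never satisfies the condition.
Matched pairs: 2; unmatched t1 rows kept: 6; unmatched t2 rows kept: 6.

NULL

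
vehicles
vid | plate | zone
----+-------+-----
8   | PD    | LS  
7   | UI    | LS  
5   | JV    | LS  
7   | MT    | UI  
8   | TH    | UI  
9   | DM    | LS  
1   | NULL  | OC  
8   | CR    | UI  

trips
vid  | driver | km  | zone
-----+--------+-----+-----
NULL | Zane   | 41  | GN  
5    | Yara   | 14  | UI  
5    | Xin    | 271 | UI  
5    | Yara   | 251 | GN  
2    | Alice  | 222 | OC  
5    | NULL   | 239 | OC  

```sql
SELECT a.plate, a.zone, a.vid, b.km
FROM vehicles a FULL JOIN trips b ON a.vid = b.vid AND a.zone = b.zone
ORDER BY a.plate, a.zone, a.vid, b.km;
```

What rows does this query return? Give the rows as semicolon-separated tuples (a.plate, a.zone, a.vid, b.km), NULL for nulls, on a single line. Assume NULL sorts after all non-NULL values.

FULL OUTER JOIN keeps every row from both sides; unmatched rows get NULL for the other side's columns.
Matching on a.vid = b.vid AND a.zone = b.zone. A NULL in a compared column never satisfies the condition.
- a[0] vid=8, zone=LS → no match; kept with NULLs on the b side.
- a[1] vid=7, zone=LS → no match; kept with NULLs on the b side.
- a[2] vid=5, zone=LS → no match; kept with NULLs on the b side.
- a[3] vid=7, zone=UI → no match; kept with NULLs on the b side.
- a[4] vid=8, zone=UI → no match; kept with NULLs on the b side.
- a[5] vid=9, zone=LS → no match; kept with NULLs on the b side.
- a[6] vid=1, zone=OC → no match; kept with NULLs on the b side.
- a[7] vid=8, zone=UI → no match; kept with NULLs on the b side.
- plus 6 unmatched b row(s), each kept with NULL a columns.

(CR, UI, 8, NULL); (DM, LS, 9, NULL); (JV, LS, 5, NULL); (MT, UI, 7, NULL); (PD, LS, 8, NULL); (TH, UI, 8, NULL); (UI, LS, 7, NULL); (NULL, OC, 1, NULL); (NULL, NULL, NULL, 14); (NULL, NULL, NULL, 41); (NULL, NULL, NULL, 222); (NULL, NULL, NULL, 239); (NULL, NULL, NULL, 251); (NULL, NULL, NULL, 271)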